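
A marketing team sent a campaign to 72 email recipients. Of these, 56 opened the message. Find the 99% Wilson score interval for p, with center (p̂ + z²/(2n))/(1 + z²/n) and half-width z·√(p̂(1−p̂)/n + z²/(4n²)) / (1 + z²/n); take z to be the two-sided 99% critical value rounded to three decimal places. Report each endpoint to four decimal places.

Here p̂ = 56/72 = 0.77778 and z = 2.576 (z² = 6.635776).
Denominator 1 + z²/n = 1 + 6.635776/72 = 1.092164.
Adjusted center: (0.77778 + z²/(2n))/1.092164 = 0.75434.
Radicand: p̂(1−p̂)/n + z²/(4n²) = 0.002400549 + 0.000320012 = 0.002720561.
Half-width = z·√(radicand)/denom = 2.576·0.052159/1.092164 = 0.12302.
So the interval runs from 0.6313 to 0.8774.

(0.6313, 0.8774)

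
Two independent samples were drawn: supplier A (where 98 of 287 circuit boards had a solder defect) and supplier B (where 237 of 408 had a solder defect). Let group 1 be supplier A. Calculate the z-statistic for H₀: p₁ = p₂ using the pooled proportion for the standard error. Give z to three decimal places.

z = -6.219

Sample proportions: p̂₁ = 98/287 = 0.34146 and p̂₂ = 237/408 = 0.58088.
Pooled p̂ = (98+237)/(287+408) = 335/695 = 0.48201.
Pooled SE = √[0.2496765·0.00593530] ≈ 0.038496.
z = (p̂₁ − p̂₂)/SE = (0.34146 − 0.58088)/0.038496 = -0.23942/0.038496 = -6.219.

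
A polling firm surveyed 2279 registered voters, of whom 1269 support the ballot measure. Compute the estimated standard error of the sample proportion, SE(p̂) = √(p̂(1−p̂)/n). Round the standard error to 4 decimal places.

Sample proportion p̂ = 1269/2279 = 0.55682.
p̂(1−p̂) = 0.246771.
SE = √(0.246771/2279) = 0.0104.

SE = 0.0104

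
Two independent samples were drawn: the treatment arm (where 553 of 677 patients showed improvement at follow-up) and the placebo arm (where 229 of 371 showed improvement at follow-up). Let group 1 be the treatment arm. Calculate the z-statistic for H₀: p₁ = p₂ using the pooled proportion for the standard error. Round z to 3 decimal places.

p̂₁ = 553/677 = 0.81684, p̂₂ = 229/371 = 0.61725.
Pooling: p̂ = 782/1048 = 0.74618.
SE = √[p̂(1−p̂)(1/n₁+1/n₂)] = √[0.74618·0.25382·(1/677+1/371)] ≈ 0.028111.
z = 0.19959/0.028111 = 7.100.

z = 7.100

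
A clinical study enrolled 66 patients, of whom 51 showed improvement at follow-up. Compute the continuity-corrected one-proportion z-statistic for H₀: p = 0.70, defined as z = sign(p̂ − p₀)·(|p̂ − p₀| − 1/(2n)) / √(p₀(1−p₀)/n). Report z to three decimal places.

z = 1.155

The sample proportion is 51/66 = 0.77273. p̂ − p₀ = 0.072727.
Continuity correction 1/(2n) = 1/132 = 0.007576.
Corrected numerator: |0.072727| − 0.007576 = 0.065151.
Under H₀, SE = √(p₀(1−p₀)/n) = √(0.70·0.30/66) = √0.003181818 = 0.056408.
z = (+)0.065151/0.056408 = 1.155.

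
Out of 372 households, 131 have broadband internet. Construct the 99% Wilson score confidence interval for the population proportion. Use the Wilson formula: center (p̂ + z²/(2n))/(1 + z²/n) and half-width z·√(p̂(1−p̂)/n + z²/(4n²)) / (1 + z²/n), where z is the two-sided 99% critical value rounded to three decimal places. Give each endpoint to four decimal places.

Here p̂ = 131/372 = 0.35215 and z = 2.576 (z² = 6.635776).
Denominator 1 + z²/n = 1 + 6.635776/372 = 1.017838.
Center = (0.35215 + 0.008919)/1.017838 = 0.35474.
Radicand: p̂(1−p̂)/n + z²/(4n²) = 0.000613281 + 0.000011988 = 0.000625269.
Half-width = 2.576·√0.000625269/1.017838 = 0.06328.
Interval: 0.35474 ± 0.06328 → (0.2915, 0.4180).

(0.2915, 0.4180)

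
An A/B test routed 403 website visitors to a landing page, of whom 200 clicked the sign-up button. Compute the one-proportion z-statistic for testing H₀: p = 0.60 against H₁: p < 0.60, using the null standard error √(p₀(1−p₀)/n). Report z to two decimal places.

z = -4.25

Sample proportion p̂ = 200/403 = 0.49628.
SE₀ = √(0.60·0.40/403) = 0.024404.
Test statistic: z = -0.10372/0.024404 = -4.25.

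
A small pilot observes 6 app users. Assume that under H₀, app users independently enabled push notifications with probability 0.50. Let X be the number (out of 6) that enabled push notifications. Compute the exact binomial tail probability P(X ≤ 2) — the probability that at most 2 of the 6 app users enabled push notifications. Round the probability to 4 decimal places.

X ~ Binomial(n=6, p=0.50).
P(X ≤ 2) = C(6,0)·0.50^0·0.50^6 + C(6,1)·0.50^1·0.50^5 + C(6,2)·0.50^2·0.50^4.
= 0.015625 + 0.093750 + 0.234375 = 0.3438.

P = 0.3438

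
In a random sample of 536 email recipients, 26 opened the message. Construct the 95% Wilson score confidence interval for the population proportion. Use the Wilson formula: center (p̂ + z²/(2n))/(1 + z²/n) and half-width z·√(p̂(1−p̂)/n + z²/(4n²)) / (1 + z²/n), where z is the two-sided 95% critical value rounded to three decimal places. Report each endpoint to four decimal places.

Here p̂ = 26/536 = 0.04851 and z = 1.960 (z² = 3.841600).
1 + z²/n = 1.007167.
Adjusted center: (0.04851 + z²/(2n))/1.007167 = 0.05172.
Radicand: p̂(1−p̂)/n + z²/(4n²) = 0.000086109 + 0.000003343 = 0.000089452.
Half-width = 1.960·√0.000089452/1.007167 = 0.01841.
CI: 0.05172 ± 0.01841 = (0.0333, 0.0701).

(0.0333, 0.0701)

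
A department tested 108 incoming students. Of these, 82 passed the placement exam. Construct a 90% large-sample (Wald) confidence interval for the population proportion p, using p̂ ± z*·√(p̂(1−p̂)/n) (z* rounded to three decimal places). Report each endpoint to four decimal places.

p̂ = 82/108 = 0.75926.
SE(p̂) = √(0.75926·0.24074/108) = 0.041139.
The 90% critical value is z* = 1.645.
Margin = 1.645·0.041139 = 0.06767.
CI: 0.75926 ± 0.06767 = (0.6916, 0.8269).

(0.6916, 0.8269)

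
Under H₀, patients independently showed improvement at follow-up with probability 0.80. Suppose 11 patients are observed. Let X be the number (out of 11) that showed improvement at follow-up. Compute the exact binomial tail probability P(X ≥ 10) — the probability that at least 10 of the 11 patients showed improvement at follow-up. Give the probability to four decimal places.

X is binomial with n = 11 and p = 0.80.
P(X ≥ 10) = C(11,10)·0.80^10·0.20^1 + C(11,11)·0.80^11·0.20^0.
= 0.236223 + 0.085899 = 0.3221.

P = 0.3221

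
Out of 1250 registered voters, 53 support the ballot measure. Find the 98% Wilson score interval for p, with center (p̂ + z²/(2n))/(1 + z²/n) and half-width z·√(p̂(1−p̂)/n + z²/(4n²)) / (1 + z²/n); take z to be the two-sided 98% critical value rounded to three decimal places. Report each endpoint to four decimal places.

(0.0310, 0.0577)

p̂ = 53/1250 = 0.04240; z = 2.326, so z² = 5.410276.
Denominator 1 + z²/n = 1 + 5.410276/1250 = 1.004328.
Adjusted center: (0.04240 + z²/(2n))/1.004328 = 0.04437.
Radicand: p̂(1−p̂)/n + z²/(4n²) = 0.000032482 + 0.000000866 = 0.000033348.
Half-width = 2.326·√0.000033348/1.004328 = 0.01337.
CI: 0.04437 ± 0.01337 = (0.0310, 0.0577).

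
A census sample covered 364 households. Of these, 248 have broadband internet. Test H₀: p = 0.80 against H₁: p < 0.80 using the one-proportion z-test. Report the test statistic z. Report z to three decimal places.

z = -5.661

With x = 248 successes in n = 364, p̂ = 0.68132.
SE₀ = √(0.80·0.20/364) = 0.020966.
z = (p̂ − p₀)/SE = (0.68132 − 0.80)/0.020966 = -5.661.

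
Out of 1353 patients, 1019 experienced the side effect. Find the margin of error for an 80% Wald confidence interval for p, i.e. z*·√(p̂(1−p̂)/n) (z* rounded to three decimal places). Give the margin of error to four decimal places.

Sample proportion p̂ = 1019/1353 = 0.75314.
SE(p̂) = √(0.75314·0.24686/1353) = 0.011722.
The 80% critical value is z* = 1.282.
Margin of error = z*·SE = 1.282 × 0.011722 = 0.0150.

ME = 0.0150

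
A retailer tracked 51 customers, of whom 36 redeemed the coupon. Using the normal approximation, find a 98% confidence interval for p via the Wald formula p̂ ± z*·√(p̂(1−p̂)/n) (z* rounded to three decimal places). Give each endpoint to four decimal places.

The sample proportion is 36/51 = 0.70588.
SE(p̂) = √(0.70588·0.29412/51) = 0.063803.
z* = 2.326 at the 98% level.
Margin of error: 2.326 × 0.063803 = 0.14841.
CI: 0.70588 ± 0.14841 = (0.5575, 0.8543).

(0.5575, 0.8543)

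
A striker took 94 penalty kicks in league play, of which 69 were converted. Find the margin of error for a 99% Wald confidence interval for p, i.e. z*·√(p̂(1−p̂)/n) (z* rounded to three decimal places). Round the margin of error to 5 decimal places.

ME = 0.11739

With x = 69 successes in n = 94, p̂ = 0.73404.
SE = √(p̂(1−p̂)/n) = √(0.195224/94) = 0.045572.
For 99% confidence, z* = 2.576.
So ME = 0.11739.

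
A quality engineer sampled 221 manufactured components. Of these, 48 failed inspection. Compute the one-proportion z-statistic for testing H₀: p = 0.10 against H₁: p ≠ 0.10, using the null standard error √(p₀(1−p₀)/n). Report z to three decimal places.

p̂ = 48/221 = 0.21719.
Null standard error: √(0.10·0.90/221) = √0.000407240 = 0.020180.
Test statistic: z = 0.11719/0.020180 = 5.807.

z = 5.807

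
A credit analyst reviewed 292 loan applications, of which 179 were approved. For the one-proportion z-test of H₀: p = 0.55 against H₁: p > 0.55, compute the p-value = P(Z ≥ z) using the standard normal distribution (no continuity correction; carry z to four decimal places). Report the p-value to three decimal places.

p-value = 0.015

p̂ = 179/292 = 0.61301.
SE₀ = √(0.55·0.45/292) = 0.029114.
z = (p̂ − p₀)/SE = (179/292 − 0.55)/0.029114 ≈ 2.1644.
p-value = P(Z ≥ z) with z = 2.1644 → 0.015.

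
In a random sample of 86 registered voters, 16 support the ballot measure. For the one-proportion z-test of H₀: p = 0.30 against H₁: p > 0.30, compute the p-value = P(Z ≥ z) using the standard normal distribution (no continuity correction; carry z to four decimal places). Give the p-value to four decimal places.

The sample proportion is 16/86 = 0.18605.
Under H₀, SE = √(p₀(1−p₀)/n) = √(0.30·0.70/86) = √0.002441860 = 0.049415.
z = (p̂ − p₀)/SE = (16/86 − 0.30)/0.049415 ≈ -2.3060.
From the standard normal, P(Z ≥ z) = 0.9894.

p-value = 0.9894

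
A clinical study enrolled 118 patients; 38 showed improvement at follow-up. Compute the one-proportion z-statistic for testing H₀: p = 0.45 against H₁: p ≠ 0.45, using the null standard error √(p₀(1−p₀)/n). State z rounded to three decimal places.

z = -2.794

Sample proportion p̂ = 38/118 = 0.32203.
Under H₀, SE = √(p₀(1−p₀)/n) = √(0.45·0.55/118) = √0.002097458 = 0.045798.
z = (0.32203 − 0.45)/0.045798 = -0.12797/0.045798 = -2.794.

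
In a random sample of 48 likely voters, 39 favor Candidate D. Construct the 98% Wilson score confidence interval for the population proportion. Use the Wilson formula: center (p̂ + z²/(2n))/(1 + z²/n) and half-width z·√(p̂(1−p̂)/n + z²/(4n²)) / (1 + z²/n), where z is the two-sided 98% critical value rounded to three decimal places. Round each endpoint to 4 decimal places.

(0.6526, 0.9090)

p̂ = 39/48 = 0.81250; z = 2.326, so z² = 5.410276.
1 + z²/n = 1.112714.
Center = (0.81250 + 0.056357)/1.112714 = 0.78084.
Radicand: p̂(1−p̂)/n + z²/(4n²) = 0.003173828 + 0.000587053 = 0.003760881.
Half-width = z·√(radicand)/denom = 2.326·0.061326/1.112714 = 0.12819.
Interval: 0.78084 ± 0.12819 → (0.6526, 0.9090).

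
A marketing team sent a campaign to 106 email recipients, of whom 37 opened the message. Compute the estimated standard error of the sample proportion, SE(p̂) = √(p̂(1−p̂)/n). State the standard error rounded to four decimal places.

SE = 0.0463

The sample proportion is 37/106 = 0.34906.
p̂(1−p̂) = 0.34906·0.65094 = 0.227217.
Dividing by n and taking the root: √0.002143557 = 0.0463.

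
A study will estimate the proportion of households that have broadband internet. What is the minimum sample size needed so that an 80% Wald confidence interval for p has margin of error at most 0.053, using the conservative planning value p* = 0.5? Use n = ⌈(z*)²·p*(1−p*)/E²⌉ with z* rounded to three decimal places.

n = 147

z* = 1.282 at the 80% level.
p*(1−p*) = 0.50·0.50 = 0.2500.
(z*)²·p*(1−p*)/E² = 1.643524·0.2500/0.002809 = 146.273.
⌈146.273⌉ = 147.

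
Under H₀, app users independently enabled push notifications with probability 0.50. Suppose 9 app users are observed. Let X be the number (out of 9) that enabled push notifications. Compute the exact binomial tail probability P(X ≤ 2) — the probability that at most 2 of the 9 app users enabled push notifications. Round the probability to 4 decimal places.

P = 0.0898

X is binomial with n = 9 and p = 0.50.
P(X ≤ 2) = C(9,0)·0.50^0·0.50^9 + C(9,1)·0.50^1·0.50^8 + C(9,2)·0.50^2·0.50^7.
= 0.001953 + 0.017578 + 0.070312 = 0.0898.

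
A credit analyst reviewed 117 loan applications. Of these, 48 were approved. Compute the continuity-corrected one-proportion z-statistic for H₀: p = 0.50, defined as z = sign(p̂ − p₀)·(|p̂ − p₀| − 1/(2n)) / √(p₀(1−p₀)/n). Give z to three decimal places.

The sample proportion is 48/117 = 0.41026. p̂ − p₀ = -0.089744.
Continuity correction 1/(2n) = 1/234 = 0.004274.
Corrected numerator: |-0.089744| − 0.004274 = 0.085470.
Under H₀, SE = √(p₀(1−p₀)/n) = √(0.50·0.50/117) = √0.002136752 = 0.046225.
z = (−)0.085470/0.046225 = -1.849.

z = -1.849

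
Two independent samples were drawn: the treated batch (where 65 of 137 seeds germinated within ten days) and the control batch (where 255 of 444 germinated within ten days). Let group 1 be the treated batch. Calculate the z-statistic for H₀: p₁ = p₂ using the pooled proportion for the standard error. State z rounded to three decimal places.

z = -2.054

Sample proportions: p̂₁ = 65/137 = 0.47445 and p̂₂ = 255/444 = 0.57432.
Pooled p̂ = (65+255)/(137+444) = 320/581 = 0.55077.
SE = √[p̂(1−p̂)(1/n₁+1/n₂)] = √[0.55077·0.44923·(1/137+1/444)] ≈ 0.048613.
z = -0.09987/0.048613 = -2.054.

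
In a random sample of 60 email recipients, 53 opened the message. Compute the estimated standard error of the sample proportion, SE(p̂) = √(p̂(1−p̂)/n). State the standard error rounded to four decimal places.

SE = 0.0414

p̂ = 53/60 = 0.88333.
p̂(1−p̂) = 0.103058.
SE = √(0.103058/60) = 0.0414.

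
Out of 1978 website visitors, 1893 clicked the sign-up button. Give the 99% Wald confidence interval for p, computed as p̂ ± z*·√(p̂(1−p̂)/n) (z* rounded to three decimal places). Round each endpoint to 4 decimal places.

(0.9453, 0.9688)

With x = 1893 successes in n = 1978, p̂ = 0.95703.
SE = √(p̂(1−p̂)/n) = √(0.041126/1978) = 0.004560.
For 99% confidence, z* = 2.576.
Margin of error: 2.576 × 0.004560 = 0.01175.
Interval: 0.95703 ± 0.01175 → (0.9453, 0.9688).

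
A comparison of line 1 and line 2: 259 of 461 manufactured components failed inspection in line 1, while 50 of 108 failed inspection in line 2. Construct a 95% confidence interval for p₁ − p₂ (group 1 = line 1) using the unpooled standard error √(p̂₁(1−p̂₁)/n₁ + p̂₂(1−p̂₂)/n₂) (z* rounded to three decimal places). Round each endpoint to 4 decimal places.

p̂₁ = 259/461 = 0.56182, p̂₂ = 50/108 = 0.46296; p̂₁ − p̂₂ = 0.09886.
Unpooled SE = √(p̂₁(1−p̂₁)/n₁ + p̂₂(1−p̂₂)/n₂) = √(0.000534009 + 0.002302113) = 0.053255.
The 95% critical value is z* = 1.960. Margin of error = 0.10438.
Interval: 0.09886 ± 0.10438 → (-0.0055, 0.2032).

(-0.0055, 0.2032)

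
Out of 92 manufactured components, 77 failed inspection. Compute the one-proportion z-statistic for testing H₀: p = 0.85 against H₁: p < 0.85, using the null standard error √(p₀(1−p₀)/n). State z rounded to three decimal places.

With x = 77 successes in n = 92, p̂ = 0.83696.
SE₀ = √(0.85·0.15/92) = 0.037227.
Test statistic: z = -0.01304/0.037227 = -0.350.

z = -0.350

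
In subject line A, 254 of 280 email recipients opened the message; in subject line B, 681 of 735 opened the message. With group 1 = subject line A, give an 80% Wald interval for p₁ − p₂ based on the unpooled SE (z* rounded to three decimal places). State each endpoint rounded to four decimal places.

(-0.0448, 0.0060)

p̂₁ = 254/280 = 0.90714, p̂₂ = 681/735 = 0.92653; p̂₁ − p̂₂ = -0.01939.
Unpooled SE = √(p̂₁(1−p̂₁)/n₁ + p̂₂(1−p̂₂)/n₂) = √(0.000300838 + 0.000092614) = 0.019836.
z* = 1.282 at the 80% level. Margin = 1.282·0.019836 = 0.02543.
So the interval runs from -0.0448 to 0.0060.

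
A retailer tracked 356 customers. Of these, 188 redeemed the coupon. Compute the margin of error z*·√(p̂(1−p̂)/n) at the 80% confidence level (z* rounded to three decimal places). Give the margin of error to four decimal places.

Sample proportion p̂ = 188/356 = 0.52809.
SE(p̂) = √(0.52809·0.47191/356) = 0.026458.
The 80% critical value is z* = 1.282.
So ME = 0.0339.

ME = 0.0339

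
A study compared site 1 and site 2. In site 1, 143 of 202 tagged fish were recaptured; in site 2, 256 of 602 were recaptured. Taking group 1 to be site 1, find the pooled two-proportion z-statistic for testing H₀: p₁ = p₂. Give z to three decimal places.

Sample proportions: p̂₁ = 143/202 = 0.70792 and p̂₂ = 256/602 = 0.42525.
Pooled p̂ = (143+256)/(202+602) = 399/804 = 0.49627.
SE = √[p̂(1−p̂)(1/n₁+1/n₂)] = √[0.49627·0.50373·(1/202+1/602)] ≈ 0.040655.
z = (p̂₁ − p̂₂)/SE = (0.70792 − 0.42525)/0.040655 = 0.28267/0.040655 = 6.953.

z = 6.953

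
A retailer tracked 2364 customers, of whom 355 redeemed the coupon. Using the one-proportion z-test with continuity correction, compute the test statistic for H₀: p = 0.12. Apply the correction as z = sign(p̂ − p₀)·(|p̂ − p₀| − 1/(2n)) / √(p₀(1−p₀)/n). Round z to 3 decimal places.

z = 4.482

With x = 355 successes in n = 2364, p̂ = 0.15017. p̂ − p₀ = 0.030169.
Continuity correction 1/(2n) = 1/4728 = 0.000212.
Corrected numerator: |0.030169| − 0.000212 = 0.029957.
SE₀ = √(0.12·0.88/2364) = 0.006684.
z = (+)0.029957/0.006684 = 4.482.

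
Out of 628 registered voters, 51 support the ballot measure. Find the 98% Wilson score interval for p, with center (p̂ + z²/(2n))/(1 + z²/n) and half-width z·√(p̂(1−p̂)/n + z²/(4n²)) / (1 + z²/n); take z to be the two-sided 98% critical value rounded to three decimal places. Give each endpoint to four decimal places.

(0.0593, 0.1103)

p̂ = 51/628 = 0.08121; z = 2.326, so z² = 5.410276.
1 + z²/n = 1.008615.
Adjusted center: (0.08121 + z²/(2n))/1.008615 = 0.08479.
Radicand: p̂(1−p̂)/n + z²/(4n²) = 0.000118814 + 0.000003430 = 0.000122244.
Half-width = 2.326·√0.000122244/1.008615 = 0.02550.
Interval: 0.08479 ± 0.02550 → (0.0593, 0.1103).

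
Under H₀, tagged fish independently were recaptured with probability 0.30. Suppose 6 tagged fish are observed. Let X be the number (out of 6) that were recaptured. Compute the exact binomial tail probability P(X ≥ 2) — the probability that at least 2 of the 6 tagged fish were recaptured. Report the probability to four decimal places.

X ~ Binomial(n=6, p=0.30).
P(X ≥ 2) = Σ_{j=2}^{6} C(6,j)·0.30^j·0.70^{6−j}.
= 0.324135 + 0.185220 + 0.059535 + 0.010206 + 0.000729 = 0.5798.

P = 0.5798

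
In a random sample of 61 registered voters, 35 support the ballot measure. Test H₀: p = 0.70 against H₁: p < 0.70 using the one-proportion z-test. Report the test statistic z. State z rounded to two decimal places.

The sample proportion is 35/61 = 0.57377.
Null standard error: √(0.70·0.30/61) = √0.003442623 = 0.058674.
Test statistic: z = -0.12623/0.058674 = -2.15.

z = -2.15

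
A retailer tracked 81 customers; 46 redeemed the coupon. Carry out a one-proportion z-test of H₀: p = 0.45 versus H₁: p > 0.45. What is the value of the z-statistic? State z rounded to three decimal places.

z = 2.133

The sample proportion is 46/81 = 0.56790.
Null standard error: √(0.45·0.55/81) = √0.003055556 = 0.055277.
z = (0.56790 − 0.45)/0.055277 = 0.11790/0.055277 = 2.133.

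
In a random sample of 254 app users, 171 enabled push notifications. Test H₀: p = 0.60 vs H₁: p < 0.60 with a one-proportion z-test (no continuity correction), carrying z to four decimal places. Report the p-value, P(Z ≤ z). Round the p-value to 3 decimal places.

Sample proportion p̂ = 171/254 = 0.67323.
Null standard error: √(0.60·0.40/254) = √0.000944882 = 0.030739.
Test statistic (full precision, shown to 4 dp): z = (171/254 − 0.60)/SE₀ ≈ 2.3823.
From the standard normal, P(Z ≤ z) = 0.991.

p-value = 0.991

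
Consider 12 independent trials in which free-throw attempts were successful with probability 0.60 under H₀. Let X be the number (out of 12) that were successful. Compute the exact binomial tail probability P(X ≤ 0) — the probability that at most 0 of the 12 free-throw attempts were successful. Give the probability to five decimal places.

X ~ Binomial(n=12, p=0.60).
P(X ≤ 0) = C(12,0)·0.60^0·0.40^12.
= 0.000017 = 0.00002.

P = 0.00002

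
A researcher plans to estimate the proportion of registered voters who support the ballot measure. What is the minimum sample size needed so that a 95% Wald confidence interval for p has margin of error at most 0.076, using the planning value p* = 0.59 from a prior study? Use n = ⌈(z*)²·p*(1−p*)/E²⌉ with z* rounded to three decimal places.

n = 161

For 95% confidence, z* = 1.960.
p*(1−p*) = 0.2419.
(z*)²·p*(1−p*)/E² = 3.841600·0.2419/0.005776 = 160.887.
⌈160.887⌉ = 161.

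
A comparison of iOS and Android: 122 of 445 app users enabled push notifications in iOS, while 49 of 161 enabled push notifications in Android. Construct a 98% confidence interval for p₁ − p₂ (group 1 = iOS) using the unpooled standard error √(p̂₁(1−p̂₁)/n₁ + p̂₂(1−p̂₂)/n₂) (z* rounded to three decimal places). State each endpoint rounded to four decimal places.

p̂₁ = 0.27416, p̂₂ = 0.30435, so the observed difference is -0.03019.
SE = √(0.000447180 + 0.001315032) = √0.001762212 = 0.041979.
For 98% confidence, z* = 2.326. Margin of error = 0.09764.
Interval: -0.03019 ± 0.09764 → (-0.1278, 0.0675).

(-0.1278, 0.0675)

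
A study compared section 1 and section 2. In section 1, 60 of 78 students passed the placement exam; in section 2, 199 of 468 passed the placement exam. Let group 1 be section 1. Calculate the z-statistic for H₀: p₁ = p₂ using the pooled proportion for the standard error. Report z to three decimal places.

z = 5.633

Sample proportions: p̂₁ = 60/78 = 0.76923 and p̂₂ = 199/468 = 0.42521.
Pooling: p̂ = 259/546 = 0.47436.
SE = √[p̂(1−p̂)(1/n₁+1/n₂)] = √[0.47436·0.52564·(1/78+1/468)] ≈ 0.061069.
z = (p̂₁ − p̂₂)/SE = (0.76923 − 0.42521)/0.061069 = 0.34402/0.061069 = 5.633.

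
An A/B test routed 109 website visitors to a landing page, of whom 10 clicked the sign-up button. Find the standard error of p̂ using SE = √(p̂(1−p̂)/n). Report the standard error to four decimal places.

SE = 0.0276

The sample proportion is 10/109 = 0.09174.
p̂(1−p̂) = 0.09174·0.90826 = 0.083324.
Dividing by n and taking the root: √0.000764440 = 0.0276.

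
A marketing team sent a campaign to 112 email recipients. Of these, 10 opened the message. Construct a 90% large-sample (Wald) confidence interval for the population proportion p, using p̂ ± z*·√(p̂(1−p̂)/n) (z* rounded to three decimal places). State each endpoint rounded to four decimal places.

Sample proportion p̂ = 10/112 = 0.08929.
SE(p̂) = √(0.08929·0.91071/112) = 0.026945.
For 90% confidence, z* = 1.645.
Margin of error: 1.645 × 0.026945 = 0.04432.
Interval: 0.08929 ± 0.04432 → (0.0450, 0.1336).

(0.0450, 0.1336)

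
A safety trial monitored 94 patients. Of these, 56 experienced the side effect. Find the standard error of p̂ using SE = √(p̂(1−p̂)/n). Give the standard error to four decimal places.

SE = 0.0506

p̂ = 56/94 = 0.59574.
p̂(1−p̂) = 0.240834.
SE = √(0.240834/94) = √0.002562064 = 0.0506.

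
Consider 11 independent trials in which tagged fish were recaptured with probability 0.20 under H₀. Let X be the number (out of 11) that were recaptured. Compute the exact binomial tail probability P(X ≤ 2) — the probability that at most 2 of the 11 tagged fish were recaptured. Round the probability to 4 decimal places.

X is binomial with n = 11 and p = 0.20.
P(X ≤ 2) = C(11,0)·0.20^0·0.80^11 + C(11,1)·0.20^1·0.80^10 + C(11,2)·0.20^2·0.80^9.
= 0.085899 + 0.236223 + 0.295279 = 0.6174.

P = 0.6174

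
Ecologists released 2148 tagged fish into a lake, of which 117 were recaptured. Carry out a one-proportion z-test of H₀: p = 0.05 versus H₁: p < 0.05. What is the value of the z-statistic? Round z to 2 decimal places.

z = 0.95

Sample proportion p̂ = 117/2148 = 0.05447.
Null standard error: √(0.05·0.95/2148) = √0.000022114 = 0.004703.
z = (0.05447 − 0.05)/0.004703 = 0.00447/0.004703 = 0.95.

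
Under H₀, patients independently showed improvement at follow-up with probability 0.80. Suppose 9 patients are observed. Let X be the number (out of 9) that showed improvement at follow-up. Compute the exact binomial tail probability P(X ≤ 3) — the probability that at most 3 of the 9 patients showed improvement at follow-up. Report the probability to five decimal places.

X ~ Binomial(n=9, p=0.80).
P(X ≤ 3) = C(9,0)·0.80^0·0.20^9 + C(9,1)·0.80^1·0.20^8 + C(9,2)·0.80^2·0.20^7 + C(9,3)·0.80^3·0.20^6.
= 0.000001 + 0.000018 + 0.000295 + 0.002753 = 0.00307.

P = 0.00307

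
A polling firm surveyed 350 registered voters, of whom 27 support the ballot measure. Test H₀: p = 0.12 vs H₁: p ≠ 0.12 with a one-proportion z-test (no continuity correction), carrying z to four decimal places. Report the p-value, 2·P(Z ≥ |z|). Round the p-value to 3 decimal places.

p-value = 0.014

The sample proportion is 27/350 = 0.07714.
Null standard error: √(0.12·0.88/350) = √0.000301714 = 0.017370.
Test statistic (full precision, shown to 4 dp): z = (27/350 − 0.12)/SE₀ ≈ -2.4673.
From the standard normal, 2·P(Z ≥ |z|) = 0.014.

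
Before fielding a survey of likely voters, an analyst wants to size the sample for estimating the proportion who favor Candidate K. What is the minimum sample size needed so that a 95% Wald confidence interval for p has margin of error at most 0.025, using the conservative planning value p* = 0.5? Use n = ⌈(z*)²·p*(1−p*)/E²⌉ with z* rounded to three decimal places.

For 95% confidence, z* = 1.960.
p*(1−p*) = 0.50·0.50 = 0.2500.
(z*)²·p*(1−p*)/E² = 3.841600·0.2500/0.000625 = 1536.640.
⌈1536.640⌉ = 1537.

n = 1537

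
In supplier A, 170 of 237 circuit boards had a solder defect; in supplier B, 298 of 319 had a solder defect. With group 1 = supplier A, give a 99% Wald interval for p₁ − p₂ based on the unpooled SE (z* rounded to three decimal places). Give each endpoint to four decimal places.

p̂₁ = 170/237 = 0.71730, p̂₂ = 298/319 = 0.93417; p̂₁ − p̂₂ = -0.21687.
SE = √(0.000855616 + 0.000192781) = √0.001048397 = 0.032379.
z* = 2.576 at the 99% level. Margin of error = 0.08341.
So the interval runs from -0.3003 to -0.1335.

(-0.3003, -0.1335)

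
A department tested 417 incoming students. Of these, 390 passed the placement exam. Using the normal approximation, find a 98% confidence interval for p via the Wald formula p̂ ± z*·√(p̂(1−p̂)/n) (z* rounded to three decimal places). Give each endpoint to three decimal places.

Sample proportion p̂ = 390/417 = 0.93525.
SE = √(p̂(1−p̂)/n) = √(0.060556/417) = 0.012051.
The 98% critical value is z* = 2.326.
Margin of error: 2.326 × 0.012051 = 0.02803.
So the interval runs from 0.907 to 0.963.

(0.907, 0.963)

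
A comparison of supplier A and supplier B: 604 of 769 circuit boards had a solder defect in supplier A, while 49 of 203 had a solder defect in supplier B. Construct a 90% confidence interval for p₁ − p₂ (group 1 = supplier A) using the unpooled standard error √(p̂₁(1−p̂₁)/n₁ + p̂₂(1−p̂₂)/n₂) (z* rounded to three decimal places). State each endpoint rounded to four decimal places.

p̂₁ = 604/769 = 0.78544, p̂₂ = 49/203 = 0.24138; p̂₁ − p̂₂ = 0.54406.
SE = √(0.000219150 + 0.000902046) = √0.001121196 = 0.033484.
The 90% critical value is z* = 1.645. Margin = 1.645·0.033484 = 0.05508.
Interval: 0.54406 ± 0.05508 → (0.4890, 0.5991).

(0.4890, 0.5991)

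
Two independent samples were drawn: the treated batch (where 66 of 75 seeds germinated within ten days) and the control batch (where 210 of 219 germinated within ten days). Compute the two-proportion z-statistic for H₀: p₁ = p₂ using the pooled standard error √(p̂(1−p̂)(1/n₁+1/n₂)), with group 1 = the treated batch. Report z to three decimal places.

p̂₁ = 66/75 = 0.88000, p̂₂ = 210/219 = 0.95890.
Pooled p̂ = (66+210)/(75+219) = 276/294 = 0.93878.
SE = √[p̂(1−p̂)(1/n₁+1/n₂)] = √[0.93878·0.06122·(1/75+1/219)] ≈ 0.032075.
z = -0.07890/0.032075 = -2.460.

z = -2.460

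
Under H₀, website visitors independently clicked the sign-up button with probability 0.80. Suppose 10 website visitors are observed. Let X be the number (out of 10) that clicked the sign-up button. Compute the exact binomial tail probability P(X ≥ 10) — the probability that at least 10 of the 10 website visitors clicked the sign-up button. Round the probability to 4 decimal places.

P = 0.1074

X ~ Binomial(n=10, p=0.80).
P(X ≥ 10) = C(10,10)·0.80^10·0.20^0.
= 0.107374 = 0.1074.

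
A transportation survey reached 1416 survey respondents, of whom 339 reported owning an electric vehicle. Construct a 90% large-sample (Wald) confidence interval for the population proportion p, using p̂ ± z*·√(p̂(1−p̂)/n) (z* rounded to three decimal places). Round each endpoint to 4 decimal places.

(0.2208, 0.2581)

p̂ = 339/1416 = 0.23941.
Standard error of p̂: √(0.182091/1416) = √0.000128595 = 0.011340.
z* = 1.645 at the 90% level.
Margin of error: 1.645 × 0.011340 = 0.01865.
CI: 0.23941 ± 0.01865 = (0.2208, 0.2581).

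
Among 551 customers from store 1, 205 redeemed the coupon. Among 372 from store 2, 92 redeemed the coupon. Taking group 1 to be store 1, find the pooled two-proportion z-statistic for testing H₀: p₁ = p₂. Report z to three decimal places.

Sample proportions: p̂₁ = 205/551 = 0.37205 and p̂₂ = 92/372 = 0.24731.
Pooled p̂ = (205+92)/(551+372) = 297/923 = 0.32178.
Pooled SE = √[0.2182365·0.00450305] ≈ 0.031349.
z = (p̂₁ − p̂₂)/SE = (0.37205 − 0.24731)/0.031349 = 0.12474/0.031349 = 3.979.

z = 3.979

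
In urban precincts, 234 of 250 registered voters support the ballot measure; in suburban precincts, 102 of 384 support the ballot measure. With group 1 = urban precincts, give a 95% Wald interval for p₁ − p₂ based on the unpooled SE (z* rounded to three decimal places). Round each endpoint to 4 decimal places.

p̂₁ = 234/250 = 0.93600, p̂₂ = 102/384 = 0.26562; p̂₁ − p̂₂ = 0.67038.
SE = √(0.000239616 + 0.000507991) = √0.000747607 = 0.027342.
z* = 1.960 at the 95% level. Margin of error = 0.05359.
Interval: 0.67038 ± 0.05359 → (0.6168, 0.7240).

(0.6168, 0.7240)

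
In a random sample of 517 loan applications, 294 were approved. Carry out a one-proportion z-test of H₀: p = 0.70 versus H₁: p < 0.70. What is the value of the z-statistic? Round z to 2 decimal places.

Sample proportion p̂ = 294/517 = 0.56867.
SE₀ = √(0.70·0.30/517) = 0.020154.
z = (p̂ − p₀)/SE = (0.56867 − 0.70)/0.020154 = -6.52.

z = -6.52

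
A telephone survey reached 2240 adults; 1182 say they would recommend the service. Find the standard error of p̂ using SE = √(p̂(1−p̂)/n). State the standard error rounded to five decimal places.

SE = 0.01055

The sample proportion is 1182/2240 = 0.52768.
p̂(1−p̂) = 0.52768·0.47232 = 0.249234.
SE = √(0.249234/2240) = √0.000111265 = 0.01055.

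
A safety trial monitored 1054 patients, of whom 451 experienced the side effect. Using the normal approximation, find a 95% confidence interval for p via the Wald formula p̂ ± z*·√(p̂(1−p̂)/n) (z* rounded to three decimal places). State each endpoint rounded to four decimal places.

With x = 451 successes in n = 1054, p̂ = 0.42789.
Standard error of p̂: √(0.244801/1054) = √0.000232259 = 0.015240.
The 95% critical value is z* = 1.960.
Margin of error: 1.960 × 0.015240 = 0.02987.
So the interval runs from 0.3980 to 0.4578.

(0.3980, 0.4578)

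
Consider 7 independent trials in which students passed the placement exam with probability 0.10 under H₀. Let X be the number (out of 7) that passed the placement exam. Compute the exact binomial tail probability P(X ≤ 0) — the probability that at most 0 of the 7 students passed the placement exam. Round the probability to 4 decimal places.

P = 0.4783

X ~ Binomial(n=7, p=0.10).
P(X ≤ 0) = C(7,0)·0.10^0·0.90^7.
= 0.478297 = 0.4783.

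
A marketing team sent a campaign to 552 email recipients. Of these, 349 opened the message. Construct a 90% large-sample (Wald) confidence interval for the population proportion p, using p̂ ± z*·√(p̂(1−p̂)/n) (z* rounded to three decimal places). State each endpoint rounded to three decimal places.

(0.598, 0.666)

The sample proportion is 349/552 = 0.63225.
SE(p̂) = √(0.63225·0.36775/552) = 0.020524.
The 90% critical value is z* = 1.645.
Margin = 1.645·0.020524 = 0.03376.
So the interval runs from 0.598 to 0.666.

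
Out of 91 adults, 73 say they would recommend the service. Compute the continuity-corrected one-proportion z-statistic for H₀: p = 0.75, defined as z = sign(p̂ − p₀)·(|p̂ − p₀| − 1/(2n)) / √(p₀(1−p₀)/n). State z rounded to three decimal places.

With x = 73 successes in n = 91, p̂ = 0.80220. p̂ − p₀ = 0.052198.
Continuity correction 1/(2n) = 1/182 = 0.005495.
Corrected numerator: |0.052198| − 0.005495 = 0.046703.
Null standard error: √(0.75·0.25/91) = √0.002060440 = 0.045392.
z = +0.046703/0.045392 = 1.029.

z = 1.029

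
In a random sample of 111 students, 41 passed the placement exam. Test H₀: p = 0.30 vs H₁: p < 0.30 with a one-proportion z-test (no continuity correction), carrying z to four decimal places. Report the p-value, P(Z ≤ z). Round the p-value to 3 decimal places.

With x = 41 successes in n = 111, p̂ = 0.36937.
SE₀ = √(0.30·0.70/111) = 0.043496.
Test statistic (full precision, shown to 4 dp): z = (41/111 − 0.30)/SE₀ ≈ 1.5948.
From the standard normal, P(Z ≤ z) = 0.945.

p-value = 0.945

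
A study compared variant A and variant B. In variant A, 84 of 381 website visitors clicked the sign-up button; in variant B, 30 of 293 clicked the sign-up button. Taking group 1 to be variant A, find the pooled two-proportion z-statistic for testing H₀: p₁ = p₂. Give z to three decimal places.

Sample proportions: p̂₁ = 84/381 = 0.22047 and p̂₂ = 30/293 = 0.10239.
Pooling: p̂ = 114/674 = 0.16914.
Pooled SE = √[0.1405313·0.00603764] ≈ 0.029129.
z = (p̂₁ − p̂₂)/SE = (0.22047 − 0.10239)/0.029129 = 0.11808/0.029129 = 4.054.

z = 4.054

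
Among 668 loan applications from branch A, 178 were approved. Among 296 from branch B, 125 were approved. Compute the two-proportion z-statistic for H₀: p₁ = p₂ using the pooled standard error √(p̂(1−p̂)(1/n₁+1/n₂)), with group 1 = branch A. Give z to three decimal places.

z = -4.807

Sample proportions: p̂₁ = 178/668 = 0.26647 and p̂₂ = 125/296 = 0.42230.
Pooled p̂ = (178+125)/(668+296) = 303/964 = 0.31432.
SE = √[p̂(1−p̂)(1/n₁+1/n₂)] = √[0.31432·0.68568·(1/668+1/296)] ≈ 0.032415.
z = (p̂₁ − p̂₂)/SE = (0.26647 − 0.42230)/0.032415 = -0.15583/0.032415 = -4.807.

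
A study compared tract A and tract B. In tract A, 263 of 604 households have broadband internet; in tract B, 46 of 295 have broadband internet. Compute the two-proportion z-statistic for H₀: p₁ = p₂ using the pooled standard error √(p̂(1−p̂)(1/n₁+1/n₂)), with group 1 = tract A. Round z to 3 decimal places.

z = 8.285

p̂₁ = 263/604 = 0.43543, p̂₂ = 46/295 = 0.15593.
Pooling: p̂ = 309/899 = 0.34372.
Pooled SE = √[0.2255751·0.00504546] ≈ 0.033736.
z = 0.27950/0.033736 = 8.285.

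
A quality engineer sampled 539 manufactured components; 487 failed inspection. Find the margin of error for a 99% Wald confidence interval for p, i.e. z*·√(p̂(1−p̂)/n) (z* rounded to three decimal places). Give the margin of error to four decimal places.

ME = 0.0328

The sample proportion is 487/539 = 0.90353.
SE(p̂) = √(0.90353·0.09647/539) = 0.012717.
The 99% critical value is z* = 2.576.
So ME = 0.0328.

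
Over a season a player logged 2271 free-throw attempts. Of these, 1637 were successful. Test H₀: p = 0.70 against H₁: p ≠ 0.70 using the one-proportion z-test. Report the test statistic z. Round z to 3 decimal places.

With x = 1637 successes in n = 2271, p̂ = 0.72083.
SE₀ = √(0.70·0.30/2271) = 0.009616.
Test statistic: z = 0.02083/0.009616 = 2.166.

z = 2.166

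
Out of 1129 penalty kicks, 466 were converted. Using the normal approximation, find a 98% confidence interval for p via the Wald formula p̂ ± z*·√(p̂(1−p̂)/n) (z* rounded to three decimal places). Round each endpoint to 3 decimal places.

(0.379, 0.447)

With x = 466 successes in n = 1129, p̂ = 0.41275.
SE(p̂) = √(0.41275·0.58725/1129) = 0.014652.
For 98% confidence, z* = 2.326.
Margin = 2.326·0.014652 = 0.03408.
So the interval runs from 0.379 to 0.447.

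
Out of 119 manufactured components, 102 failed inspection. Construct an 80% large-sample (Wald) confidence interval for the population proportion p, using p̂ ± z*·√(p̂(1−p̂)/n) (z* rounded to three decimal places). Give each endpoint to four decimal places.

(0.8160, 0.8983)

p̂ = 102/119 = 0.85714.
Standard error of p̂: √(0.122449/119) = √0.001028983 = 0.032078.
The 80% critical value is z* = 1.282.
Margin of error: 1.282 × 0.032078 = 0.04112.
CI: 0.85714 ± 0.04112 = (0.8160, 0.8983).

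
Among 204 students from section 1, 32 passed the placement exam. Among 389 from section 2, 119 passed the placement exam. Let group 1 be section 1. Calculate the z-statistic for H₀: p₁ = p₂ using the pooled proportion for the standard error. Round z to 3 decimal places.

z = -3.958

p̂₁ = 32/204 = 0.15686, p̂₂ = 119/389 = 0.30591.
Pooling: p̂ = 151/593 = 0.25464.
Pooled SE = √[0.1897972·0.00747265] ≈ 0.037660.
z = (p̂₁ − p̂₂)/SE = (0.15686 − 0.30591)/0.037660 = -0.14905/0.037660 = -3.958.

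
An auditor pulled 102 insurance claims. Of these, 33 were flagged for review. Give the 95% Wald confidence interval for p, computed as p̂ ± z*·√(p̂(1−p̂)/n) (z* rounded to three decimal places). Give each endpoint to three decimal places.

Sample proportion p̂ = 33/102 = 0.32353.
SE(p̂) = √(0.32353·0.67647/102) = 0.046321.
For 95% confidence, z* = 1.960.
Margin = 1.960·0.046321 = 0.09079.
CI: 0.32353 ± 0.09079 = (0.233, 0.414).

(0.233, 0.414)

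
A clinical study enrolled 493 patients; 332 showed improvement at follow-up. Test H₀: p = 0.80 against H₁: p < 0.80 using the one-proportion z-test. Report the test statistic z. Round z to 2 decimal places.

p̂ = 332/493 = 0.67343.
Under H₀, SE = √(p₀(1−p₀)/n) = √(0.80·0.20/493) = √0.000324544 = 0.018015.
z = (0.67343 − 0.80)/0.018015 = -0.12657/0.018015 = -7.03.

z = -7.03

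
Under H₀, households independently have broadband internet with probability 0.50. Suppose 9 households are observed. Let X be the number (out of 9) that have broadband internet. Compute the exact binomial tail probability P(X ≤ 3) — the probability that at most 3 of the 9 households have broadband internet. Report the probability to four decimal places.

P = 0.2539

X is binomial with n = 9 and p = 0.50.
P(X ≤ 3) = C(9,0)·0.50^0·0.50^9 + C(9,1)·0.50^1·0.50^8 + C(9,2)·0.50^2·0.50^7 + C(9,3)·0.50^3·0.50^6.
= 0.001953 + 0.017578 + 0.070312 + 0.164062 = 0.2539.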